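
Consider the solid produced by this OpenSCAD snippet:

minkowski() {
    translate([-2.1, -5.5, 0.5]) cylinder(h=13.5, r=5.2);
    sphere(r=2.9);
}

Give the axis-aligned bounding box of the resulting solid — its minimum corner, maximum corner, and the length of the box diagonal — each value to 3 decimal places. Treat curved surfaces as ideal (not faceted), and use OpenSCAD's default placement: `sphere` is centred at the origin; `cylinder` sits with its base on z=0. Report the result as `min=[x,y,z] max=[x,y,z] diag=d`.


A = translate([-2.1, -5.5, 0.5]) cylinder(h=13.5, r=5.2) → bbox [-7.3,-10.7,0.5] .. [3.1,-0.3,14]
B = sphere(r=2.9) → bbox [-2.9,-2.9,-2.9] .. [2.9,2.9,2.9]
lo = A.lo+B.lo = [-7.3-2.9, -10.7-2.9, 0.5-2.9] = [-10.200,-13.600,-2.400]
hi = A.hi+B.hi = [3.1+2.9, -0.3+2.9, 14+2.9] = [6.000,2.600,16.900]
diag = √(16.2²+16.2²+19.3²) = √897.37 = 29.956

min=[-10.200,-13.600,-2.400] max=[6.000,2.600,16.900] diag=29.956


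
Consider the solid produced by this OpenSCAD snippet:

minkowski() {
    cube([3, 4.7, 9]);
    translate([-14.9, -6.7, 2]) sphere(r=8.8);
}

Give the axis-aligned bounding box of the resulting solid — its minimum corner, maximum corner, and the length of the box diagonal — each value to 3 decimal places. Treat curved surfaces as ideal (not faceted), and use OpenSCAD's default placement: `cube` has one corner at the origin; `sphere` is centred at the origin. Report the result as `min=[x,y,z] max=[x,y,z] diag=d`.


A = translate([-14.9, -6.7, 2]) sphere(r=8.8) → bbox [-23.7,-15.5,-6.8] .. [-6.1,2.1,10.8]
B = cube([3, 4.7, 9]) → bbox [0,0,0] .. [3,4.7,9]
lo = A.lo+B.lo = [-23.7+0, -15.5+0, -6.8+0] = [-23.700,-15.500,-6.800]
hi = A.hi+B.hi = [-6.1+3, 2.1+4.7, 10.8+9] = [-3.100,6.800,19.800]
diag = √(20.6²+22.3²+26.6²) = √1629.21 = 40.363

min=[-23.700,-15.500,-6.800] max=[-3.100,6.800,19.800] diag=40.363


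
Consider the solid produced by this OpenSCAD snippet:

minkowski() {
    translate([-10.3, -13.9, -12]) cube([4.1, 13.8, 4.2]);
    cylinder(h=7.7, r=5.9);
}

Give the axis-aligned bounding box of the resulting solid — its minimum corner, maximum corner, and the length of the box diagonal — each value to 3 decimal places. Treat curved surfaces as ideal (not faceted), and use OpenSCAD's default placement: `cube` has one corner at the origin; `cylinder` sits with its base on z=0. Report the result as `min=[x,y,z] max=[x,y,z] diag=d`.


min=[-16.200,-19.800,-12.000] max=[-0.300,5.800,-0.100] diag=32.400

A = translate([-10.3, -13.9, -12]) cube([4.1, 13.8, 4.2]) → bbox [-10.3,-13.9,-12] .. [-6.2,-0.1,-7.8]
B = cylinder(h=7.7, r=5.9) → bbox [-5.9,-5.9,0] .. [5.9,5.9,7.7]
lo = A.lo+B.lo = [-10.3-5.9, -13.9-5.9, -12+0] = [-16.200,-19.800,-12.000]
hi = A.hi+B.hi = [-6.2+5.9, -0.1+5.9, -7.8+7.7] = [-0.300,5.800,-0.100]
diag = √(15.9²+25.6²+11.9²) = √1049.78 = 32.400


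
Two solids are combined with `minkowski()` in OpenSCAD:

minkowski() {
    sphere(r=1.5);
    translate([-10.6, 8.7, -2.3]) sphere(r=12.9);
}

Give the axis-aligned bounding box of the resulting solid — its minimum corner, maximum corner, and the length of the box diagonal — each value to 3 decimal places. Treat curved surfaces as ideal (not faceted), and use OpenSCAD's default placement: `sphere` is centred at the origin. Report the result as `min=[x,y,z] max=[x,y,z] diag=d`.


min=[-25.000,-5.700,-16.700] max=[3.800,23.100,12.100] diag=49.883

A = translate([-10.6, 8.7, -2.3]) sphere(r=12.9) → bbox [-23.5,-4.2,-15.2] .. [2.3,21.6,10.6]
B = sphere(r=1.5) → bbox [-1.5,-1.5,-1.5] .. [1.5,1.5,1.5]
lo = A.lo+B.lo = [-23.5-1.5, -4.2-1.5, -15.2-1.5] = [-25.000,-5.700,-16.700]
hi = A.hi+B.hi = [2.3+1.5, 21.6+1.5, 10.6+1.5] = [3.800,23.100,12.100]
diag = √(28.8²+28.8²+28.8²) = √2488.32 = 49.883


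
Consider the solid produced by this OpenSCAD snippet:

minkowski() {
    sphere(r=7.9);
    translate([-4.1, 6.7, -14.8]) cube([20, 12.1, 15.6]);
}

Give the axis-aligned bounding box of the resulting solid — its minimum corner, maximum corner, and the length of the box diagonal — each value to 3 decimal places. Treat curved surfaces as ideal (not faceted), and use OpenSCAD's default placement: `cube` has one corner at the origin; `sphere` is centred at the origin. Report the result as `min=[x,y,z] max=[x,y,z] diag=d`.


min=[-12.000,-1.200,-22.700] max=[23.800,26.700,8.700] diag=55.191

A = translate([-4.1, 6.7, -14.8]) cube([20, 12.1, 15.6]) → bbox [-4.1,6.7,-14.8] .. [15.9,18.8,0.8]
B = sphere(r=7.9) → bbox [-7.9,-7.9,-7.9] .. [7.9,7.9,7.9]
lo = A.lo+B.lo = [-4.1-7.9, 6.7-7.9, -14.8-7.9] = [-12.000,-1.200,-22.700]
hi = A.hi+B.hi = [15.9+7.9, 18.8+7.9, 0.8+7.9] = [23.800,26.700,8.700]
diag = √(35.8²+27.9²+31.4²) = √3046.01 = 55.191


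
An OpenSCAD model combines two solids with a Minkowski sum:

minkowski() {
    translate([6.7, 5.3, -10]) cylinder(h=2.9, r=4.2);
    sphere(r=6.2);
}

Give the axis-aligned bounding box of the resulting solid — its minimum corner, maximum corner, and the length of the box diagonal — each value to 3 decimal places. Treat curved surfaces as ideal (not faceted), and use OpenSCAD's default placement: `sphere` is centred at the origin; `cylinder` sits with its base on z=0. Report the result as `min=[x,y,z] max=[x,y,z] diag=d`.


min=[-3.700,-5.100,-16.200] max=[17.100,15.700,-0.900] diag=33.157

A = translate([6.7, 5.3, -10]) cylinder(h=2.9, r=4.2) → bbox [2.5,1.1,-10] .. [10.9,9.5,-7.1]
B = sphere(r=6.2) → bbox [-6.2,-6.2,-6.2] .. [6.2,6.2,6.2]
lo = A.lo+B.lo = [2.5-6.2, 1.1-6.2, -10-6.2] = [-3.700,-5.100,-16.200]
hi = A.hi+B.hi = [10.9+6.2, 9.5+6.2, -7.1+6.2] = [17.100,15.700,-0.900]
diag = √(20.8²+20.8²+15.3²) = √1099.37 = 33.157


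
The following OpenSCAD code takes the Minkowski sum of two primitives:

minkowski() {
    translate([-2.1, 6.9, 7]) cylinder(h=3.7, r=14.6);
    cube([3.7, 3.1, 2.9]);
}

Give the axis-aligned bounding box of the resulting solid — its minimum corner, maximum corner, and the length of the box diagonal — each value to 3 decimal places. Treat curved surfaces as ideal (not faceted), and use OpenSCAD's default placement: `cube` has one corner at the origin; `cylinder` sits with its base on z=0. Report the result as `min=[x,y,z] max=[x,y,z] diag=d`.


A = translate([-2.1, 6.9, 7]) cylinder(h=3.7, r=14.6) → bbox [-16.7,-7.7,7] .. [12.5,21.5,10.7]
B = cube([3.7, 3.1, 2.9]) → bbox [0,0,0] .. [3.7,3.1,2.9]
lo = A.lo+B.lo = [-16.7+0, -7.7+0, 7+0] = [-16.700,-7.700,7.000]
hi = A.hi+B.hi = [12.5+3.7, 21.5+3.1, 10.7+2.9] = [16.200,24.600,13.600]
diag = √(32.9²+32.3²+6.6²) = √2169.26 = 46.575

min=[-16.700,-7.700,7.000] max=[16.200,24.600,13.600] diag=46.575


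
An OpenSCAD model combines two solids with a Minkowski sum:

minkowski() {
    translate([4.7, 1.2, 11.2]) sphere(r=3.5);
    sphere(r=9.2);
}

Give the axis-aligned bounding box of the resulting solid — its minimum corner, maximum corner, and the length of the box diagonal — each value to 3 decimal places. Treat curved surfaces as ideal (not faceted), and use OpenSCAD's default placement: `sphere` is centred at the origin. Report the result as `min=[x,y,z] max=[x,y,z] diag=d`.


A = translate([4.7, 1.2, 11.2]) sphere(r=3.5) → bbox [1.2,-2.3,7.7] .. [8.2,4.7,14.7]
B = sphere(r=9.2) → bbox [-9.2,-9.2,-9.2] .. [9.2,9.2,9.2]
lo = A.lo+B.lo = [1.2-9.2, -2.3-9.2, 7.7-9.2] = [-8.000,-11.500,-1.500]
hi = A.hi+B.hi = [8.2+9.2, 4.7+9.2, 14.7+9.2] = [17.400,13.900,23.900]
diag = √(25.4²+25.4²+25.4²) = √1935.48 = 43.994

min=[-8.000,-11.500,-1.500] max=[17.400,13.900,23.900] diag=43.994


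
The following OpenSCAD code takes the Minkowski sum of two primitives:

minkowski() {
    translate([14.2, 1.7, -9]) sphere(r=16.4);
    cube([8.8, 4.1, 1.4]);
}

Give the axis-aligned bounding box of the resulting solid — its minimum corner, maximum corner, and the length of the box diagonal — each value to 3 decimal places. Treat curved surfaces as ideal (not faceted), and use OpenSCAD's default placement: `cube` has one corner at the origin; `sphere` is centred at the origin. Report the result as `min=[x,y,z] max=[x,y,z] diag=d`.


A = translate([14.2, 1.7, -9]) sphere(r=16.4) → bbox [-2.2,-14.7,-25.4] .. [30.6,18.1,7.4]
B = cube([8.8, 4.1, 1.4]) → bbox [0,0,0] .. [8.8,4.1,1.4]
lo = A.lo+B.lo = [-2.2+0, -14.7+0, -25.4+0] = [-2.200,-14.700,-25.400]
hi = A.hi+B.hi = [30.6+8.8, 18.1+4.1, 7.4+1.4] = [39.400,22.200,8.800]
diag = √(41.6²+36.9²+34.2²) = √4261.81 = 65.283

min=[-2.200,-14.700,-25.400] max=[39.400,22.200,8.800] diag=65.283


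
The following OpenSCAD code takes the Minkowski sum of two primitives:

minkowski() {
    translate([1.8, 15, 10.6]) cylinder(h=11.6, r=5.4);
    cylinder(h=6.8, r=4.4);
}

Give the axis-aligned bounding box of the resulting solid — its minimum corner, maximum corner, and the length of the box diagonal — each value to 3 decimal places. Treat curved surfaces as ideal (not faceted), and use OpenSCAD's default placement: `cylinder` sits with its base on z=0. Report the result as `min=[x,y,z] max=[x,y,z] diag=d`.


A = translate([1.8, 15, 10.6]) cylinder(h=11.6, r=5.4) → bbox [-3.6,9.6,10.6] .. [7.2,20.4,22.2]
B = cylinder(h=6.8, r=4.4) → bbox [-4.4,-4.4,0] .. [4.4,4.4,6.8]
lo = A.lo+B.lo = [-3.6-4.4, 9.6-4.4, 10.6+0] = [-8.000,5.200,10.600]
hi = A.hi+B.hi = [7.2+4.4, 20.4+4.4, 22.2+6.8] = [11.600,24.800,29.000]
diag = √(19.6²+19.6²+18.4²) = √1106.88 = 33.270

min=[-8.000,5.200,10.600] max=[11.600,24.800,29.000] diag=33.270


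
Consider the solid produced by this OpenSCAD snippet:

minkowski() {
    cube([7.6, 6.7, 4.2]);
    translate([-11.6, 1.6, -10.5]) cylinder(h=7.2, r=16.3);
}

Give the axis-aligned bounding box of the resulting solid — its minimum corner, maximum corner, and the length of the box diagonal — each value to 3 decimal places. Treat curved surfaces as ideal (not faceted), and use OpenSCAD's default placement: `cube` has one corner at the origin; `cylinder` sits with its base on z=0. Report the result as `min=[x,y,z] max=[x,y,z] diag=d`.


min=[-27.900,-14.700,-10.500] max=[12.300,24.600,0.900] diag=57.363

A = translate([-11.6, 1.6, -10.5]) cylinder(h=7.2, r=16.3) → bbox [-27.9,-14.7,-10.5] .. [4.7,17.9,-3.3]
B = cube([7.6, 6.7, 4.2]) → bbox [0,0,0] .. [7.6,6.7,4.2]
lo = A.lo+B.lo = [-27.9+0, -14.7+0, -10.5+0] = [-27.900,-14.700,-10.500]
hi = A.hi+B.hi = [4.7+7.6, 17.9+6.7, -3.3+4.2] = [12.300,24.600,0.900]
diag = √(40.2²+39.3²+11.4²) = √3290.49 = 57.363


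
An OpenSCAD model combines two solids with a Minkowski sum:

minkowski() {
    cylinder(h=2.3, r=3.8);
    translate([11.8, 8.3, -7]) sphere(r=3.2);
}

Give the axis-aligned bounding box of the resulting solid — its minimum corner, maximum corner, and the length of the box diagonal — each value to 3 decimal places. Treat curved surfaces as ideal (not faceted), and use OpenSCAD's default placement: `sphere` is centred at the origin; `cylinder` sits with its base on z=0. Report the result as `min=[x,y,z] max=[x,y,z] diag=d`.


min=[4.800,1.300,-10.200] max=[18.800,15.300,-1.500] diag=21.626

A = translate([11.8, 8.3, -7]) sphere(r=3.2) → bbox [8.6,5.1,-10.2] .. [15,11.5,-3.8]
B = cylinder(h=2.3, r=3.8) → bbox [-3.8,-3.8,0] .. [3.8,3.8,2.3]
lo = A.lo+B.lo = [8.6-3.8, 5.1-3.8, -10.2+0] = [4.800,1.300,-10.200]
hi = A.hi+B.hi = [15+3.8, 11.5+3.8, -3.8+2.3] = [18.800,15.300,-1.500]
diag = √(14²+14²+8.7²) = √467.69 = 21.626


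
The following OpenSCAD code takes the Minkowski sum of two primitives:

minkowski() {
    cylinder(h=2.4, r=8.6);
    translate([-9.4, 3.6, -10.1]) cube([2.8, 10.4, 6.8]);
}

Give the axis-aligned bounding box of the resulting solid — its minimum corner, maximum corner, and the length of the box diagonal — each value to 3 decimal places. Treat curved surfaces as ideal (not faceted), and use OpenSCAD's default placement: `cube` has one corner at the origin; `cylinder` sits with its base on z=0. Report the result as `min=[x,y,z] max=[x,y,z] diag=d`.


A = translate([-9.4, 3.6, -10.1]) cube([2.8, 10.4, 6.8]) → bbox [-9.4,3.6,-10.1] .. [-6.6,14,-3.3]
B = cylinder(h=2.4, r=8.6) → bbox [-8.6,-8.6,0] .. [8.6,8.6,2.4]
lo = A.lo+B.lo = [-9.4-8.6, 3.6-8.6, -10.1+0] = [-18.000,-5.000,-10.100]
hi = A.hi+B.hi = [-6.6+8.6, 14+8.6, -3.3+2.4] = [2.000,22.600,-0.900]
diag = √(20²+27.6²+9.2²) = √1246.4 = 35.304

min=[-18.000,-5.000,-10.100] max=[2.000,22.600,-0.900] diag=35.304


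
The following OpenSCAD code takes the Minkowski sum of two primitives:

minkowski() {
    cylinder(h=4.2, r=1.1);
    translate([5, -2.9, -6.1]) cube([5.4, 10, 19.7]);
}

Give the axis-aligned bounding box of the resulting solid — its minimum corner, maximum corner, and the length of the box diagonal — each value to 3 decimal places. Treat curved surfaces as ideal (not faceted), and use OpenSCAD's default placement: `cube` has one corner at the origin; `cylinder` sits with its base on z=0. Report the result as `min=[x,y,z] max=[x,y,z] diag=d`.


min=[3.900,-4.000,-6.100] max=[11.500,8.200,17.800] diag=27.889

A = translate([5, -2.9, -6.1]) cube([5.4, 10, 19.7]) → bbox [5,-2.9,-6.1] .. [10.4,7.1,13.6]
B = cylinder(h=4.2, r=1.1) → bbox [-1.1,-1.1,0] .. [1.1,1.1,4.2]
lo = A.lo+B.lo = [5-1.1, -2.9-1.1, -6.1+0] = [3.900,-4.000,-6.100]
hi = A.hi+B.hi = [10.4+1.1, 7.1+1.1, 13.6+4.2] = [11.500,8.200,17.800]
diag = √(7.6²+12.2²+23.9²) = √777.81 = 27.889


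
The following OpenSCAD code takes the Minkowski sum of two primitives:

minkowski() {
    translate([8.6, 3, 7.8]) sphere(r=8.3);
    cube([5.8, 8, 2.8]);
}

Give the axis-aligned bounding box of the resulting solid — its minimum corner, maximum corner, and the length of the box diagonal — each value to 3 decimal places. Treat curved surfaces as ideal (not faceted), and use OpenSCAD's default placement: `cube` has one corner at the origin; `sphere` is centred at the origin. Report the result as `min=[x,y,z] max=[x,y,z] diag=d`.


min=[0.300,-5.300,-0.500] max=[22.700,19.300,18.900] diag=38.513

A = translate([8.6, 3, 7.8]) sphere(r=8.3) → bbox [0.3,-5.3,-0.5] .. [16.9,11.3,16.1]
B = cube([5.8, 8, 2.8]) → bbox [0,0,0] .. [5.8,8,2.8]
lo = A.lo+B.lo = [0.3+0, -5.3+0, -0.5+0] = [0.300,-5.300,-0.500]
hi = A.hi+B.hi = [16.9+5.8, 11.3+8, 16.1+2.8] = [22.700,19.300,18.900]
diag = √(22.4²+24.6²+19.4²) = √1483.28 = 38.513


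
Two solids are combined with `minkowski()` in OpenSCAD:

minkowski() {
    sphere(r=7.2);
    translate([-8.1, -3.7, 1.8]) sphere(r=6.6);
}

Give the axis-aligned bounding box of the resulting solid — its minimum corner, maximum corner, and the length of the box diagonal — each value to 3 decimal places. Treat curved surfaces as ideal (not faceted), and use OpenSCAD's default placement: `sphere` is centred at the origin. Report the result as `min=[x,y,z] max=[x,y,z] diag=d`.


min=[-21.900,-17.500,-12.000] max=[5.700,10.100,15.600] diag=47.805

A = translate([-8.1, -3.7, 1.8]) sphere(r=6.6) → bbox [-14.7,-10.3,-4.8] .. [-1.5,2.9,8.4]
B = sphere(r=7.2) → bbox [-7.2,-7.2,-7.2] .. [7.2,7.2,7.2]
lo = A.lo+B.lo = [-14.7-7.2, -10.3-7.2, -4.8-7.2] = [-21.900,-17.500,-12.000]
hi = A.hi+B.hi = [-1.5+7.2, 2.9+7.2, 8.4+7.2] = [5.700,10.100,15.600]
diag = √(27.6²+27.6²+27.6²) = √2285.28 = 47.805


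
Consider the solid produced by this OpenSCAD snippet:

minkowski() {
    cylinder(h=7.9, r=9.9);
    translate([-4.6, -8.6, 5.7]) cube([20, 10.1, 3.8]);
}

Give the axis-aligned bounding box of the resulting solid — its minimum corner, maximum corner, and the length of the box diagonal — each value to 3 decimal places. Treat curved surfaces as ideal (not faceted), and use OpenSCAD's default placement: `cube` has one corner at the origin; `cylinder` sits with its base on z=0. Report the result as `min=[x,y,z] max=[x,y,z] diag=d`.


A = translate([-4.6, -8.6, 5.7]) cube([20, 10.1, 3.8]) → bbox [-4.6,-8.6,5.7] .. [15.4,1.5,9.5]
B = cylinder(h=7.9, r=9.9) → bbox [-9.9,-9.9,0] .. [9.9,9.9,7.9]
lo = A.lo+B.lo = [-4.6-9.9, -8.6-9.9, 5.7+0] = [-14.500,-18.500,5.700]
hi = A.hi+B.hi = [15.4+9.9, 1.5+9.9, 9.5+7.9] = [25.300,11.400,17.400]
diag = √(39.8²+29.9²+11.7²) = √2614.94 = 51.136

min=[-14.500,-18.500,5.700] max=[25.300,11.400,17.400] diag=51.136


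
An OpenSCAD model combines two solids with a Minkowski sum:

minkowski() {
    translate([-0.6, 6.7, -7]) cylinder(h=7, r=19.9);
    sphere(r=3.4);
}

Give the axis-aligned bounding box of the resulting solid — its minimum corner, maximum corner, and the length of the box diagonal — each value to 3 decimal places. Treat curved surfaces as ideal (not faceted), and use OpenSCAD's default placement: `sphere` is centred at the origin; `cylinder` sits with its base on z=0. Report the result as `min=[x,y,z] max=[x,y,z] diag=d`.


min=[-23.900,-16.600,-10.400] max=[22.700,30.000,3.400] diag=67.332

A = translate([-0.6, 6.7, -7]) cylinder(h=7, r=19.9) → bbox [-20.5,-13.2,-7] .. [19.3,26.6,0]
B = sphere(r=3.4) → bbox [-3.4,-3.4,-3.4] .. [3.4,3.4,3.4]
lo = A.lo+B.lo = [-20.5-3.4, -13.2-3.4, -7-3.4] = [-23.900,-16.600,-10.400]
hi = A.hi+B.hi = [19.3+3.4, 26.6+3.4, 0+3.4] = [22.700,30.000,3.400]
diag = √(46.6²+46.6²+13.8²) = √4533.56 = 67.332


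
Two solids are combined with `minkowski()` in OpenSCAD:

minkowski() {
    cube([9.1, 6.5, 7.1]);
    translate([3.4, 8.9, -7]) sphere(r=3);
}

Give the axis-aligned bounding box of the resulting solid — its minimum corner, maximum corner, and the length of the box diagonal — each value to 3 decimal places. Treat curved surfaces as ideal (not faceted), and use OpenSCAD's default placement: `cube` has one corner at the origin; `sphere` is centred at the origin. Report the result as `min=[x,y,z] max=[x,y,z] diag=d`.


A = translate([3.4, 8.9, -7]) sphere(r=3) → bbox [0.4,5.9,-10] .. [6.4,11.9,-4]
B = cube([9.1, 6.5, 7.1]) → bbox [0,0,0] .. [9.1,6.5,7.1]
lo = A.lo+B.lo = [0.4+0, 5.9+0, -10+0] = [0.400,5.900,-10.000]
hi = A.hi+B.hi = [6.4+9.1, 11.9+6.5, -4+7.1] = [15.500,18.400,3.100]
diag = √(15.1²+12.5²+13.1²) = √555.87 = 23.577

min=[0.400,5.900,-10.000] max=[15.500,18.400,3.100] diag=23.577


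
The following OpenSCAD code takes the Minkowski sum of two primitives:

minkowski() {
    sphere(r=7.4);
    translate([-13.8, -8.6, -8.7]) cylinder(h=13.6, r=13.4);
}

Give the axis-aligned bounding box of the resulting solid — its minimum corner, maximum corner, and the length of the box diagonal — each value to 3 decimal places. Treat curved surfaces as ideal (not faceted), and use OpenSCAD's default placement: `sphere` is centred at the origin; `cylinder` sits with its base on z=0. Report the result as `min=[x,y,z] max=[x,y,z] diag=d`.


min=[-34.600,-29.400,-16.100] max=[7.000,12.200,12.300] diag=65.327

A = translate([-13.8, -8.6, -8.7]) cylinder(h=13.6, r=13.4) → bbox [-27.2,-22,-8.7] .. [-0.4,4.8,4.9]
B = sphere(r=7.4) → bbox [-7.4,-7.4,-7.4] .. [7.4,7.4,7.4]
lo = A.lo+B.lo = [-27.2-7.4, -22-7.4, -8.7-7.4] = [-34.600,-29.400,-16.100]
hi = A.hi+B.hi = [-0.4+7.4, 4.8+7.4, 4.9+7.4] = [7.000,12.200,12.300]
diag = √(41.6²+41.6²+28.4²) = √4267.68 = 65.327


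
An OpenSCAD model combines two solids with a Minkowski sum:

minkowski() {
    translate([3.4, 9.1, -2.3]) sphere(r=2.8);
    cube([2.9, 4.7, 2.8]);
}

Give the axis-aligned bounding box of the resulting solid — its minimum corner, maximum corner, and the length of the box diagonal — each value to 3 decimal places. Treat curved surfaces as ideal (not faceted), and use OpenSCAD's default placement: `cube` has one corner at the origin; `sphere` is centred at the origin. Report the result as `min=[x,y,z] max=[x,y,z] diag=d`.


A = translate([3.4, 9.1, -2.3]) sphere(r=2.8) → bbox [0.6,6.3,-5.1] .. [6.2,11.9,0.5]
B = cube([2.9, 4.7, 2.8]) → bbox [0,0,0] .. [2.9,4.7,2.8]
lo = A.lo+B.lo = [0.6+0, 6.3+0, -5.1+0] = [0.600,6.300,-5.100]
hi = A.hi+B.hi = [6.2+2.9, 11.9+4.7, 0.5+2.8] = [9.100,16.600,3.300]
diag = √(8.5²+10.3²+8.4²) = √248.9 = 15.777

min=[0.600,6.300,-5.100] max=[9.100,16.600,3.300] diag=15.777


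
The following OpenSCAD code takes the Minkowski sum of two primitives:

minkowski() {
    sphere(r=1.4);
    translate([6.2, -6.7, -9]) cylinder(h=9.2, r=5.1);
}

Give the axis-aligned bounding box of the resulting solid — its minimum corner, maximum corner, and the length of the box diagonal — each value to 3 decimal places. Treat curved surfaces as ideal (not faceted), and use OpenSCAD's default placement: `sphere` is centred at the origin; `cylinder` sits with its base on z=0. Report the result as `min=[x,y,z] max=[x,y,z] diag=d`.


min=[-0.300,-13.200,-10.400] max=[12.700,-0.200,1.600] diag=21.954

A = translate([6.2, -6.7, -9]) cylinder(h=9.2, r=5.1) → bbox [1.1,-11.8,-9] .. [11.3,-1.6,0.2]
B = sphere(r=1.4) → bbox [-1.4,-1.4,-1.4] .. [1.4,1.4,1.4]
lo = A.lo+B.lo = [1.1-1.4, -11.8-1.4, -9-1.4] = [-0.300,-13.200,-10.400]
hi = A.hi+B.hi = [11.3+1.4, -1.6+1.4, 0.2+1.4] = [12.700,-0.200,1.600]
diag = √(13²+13²+12²) = √482 = 21.954


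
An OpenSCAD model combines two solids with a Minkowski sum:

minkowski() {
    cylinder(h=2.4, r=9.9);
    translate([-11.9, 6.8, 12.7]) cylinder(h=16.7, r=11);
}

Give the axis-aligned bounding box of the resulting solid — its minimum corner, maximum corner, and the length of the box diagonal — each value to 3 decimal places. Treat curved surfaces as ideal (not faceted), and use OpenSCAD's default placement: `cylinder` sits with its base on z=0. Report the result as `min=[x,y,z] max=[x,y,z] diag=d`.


A = translate([-11.9, 6.8, 12.7]) cylinder(h=16.7, r=11) → bbox [-22.9,-4.2,12.7] .. [-0.9,17.8,29.4]
B = cylinder(h=2.4, r=9.9) → bbox [-9.9,-9.9,0] .. [9.9,9.9,2.4]
lo = A.lo+B.lo = [-22.9-9.9, -4.2-9.9, 12.7+0] = [-32.800,-14.100,12.700]
hi = A.hi+B.hi = [-0.9+9.9, 17.8+9.9, 29.4+2.4] = [9.000,27.700,31.800]
diag = √(41.8²+41.8²+19.1²) = √3859.29 = 62.123

min=[-32.800,-14.100,12.700] max=[9.000,27.700,31.800] diag=62.123


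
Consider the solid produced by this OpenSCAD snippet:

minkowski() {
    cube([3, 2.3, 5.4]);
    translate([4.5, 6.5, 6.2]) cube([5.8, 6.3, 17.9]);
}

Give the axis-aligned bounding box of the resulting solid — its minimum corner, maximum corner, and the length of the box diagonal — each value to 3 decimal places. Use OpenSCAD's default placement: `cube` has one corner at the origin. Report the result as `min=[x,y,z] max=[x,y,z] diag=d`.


A = translate([4.5, 6.5, 6.2]) cube([5.8, 6.3, 17.9]) → bbox [4.5,6.5,6.2] .. [10.3,12.8,24.1]
B = cube([3, 2.3, 5.4]) → bbox [0,0,0] .. [3,2.3,5.4]
lo = A.lo+B.lo = [4.5+0, 6.5+0, 6.2+0] = [4.500,6.500,6.200]
hi = A.hi+B.hi = [10.3+3, 12.8+2.3, 24.1+5.4] = [13.300,15.100,29.500]
diag = √(8.8²+8.6²+23.3²) = √694.29 = 26.349

min=[4.500,6.500,6.200] max=[13.300,15.100,29.500] diag=26.349


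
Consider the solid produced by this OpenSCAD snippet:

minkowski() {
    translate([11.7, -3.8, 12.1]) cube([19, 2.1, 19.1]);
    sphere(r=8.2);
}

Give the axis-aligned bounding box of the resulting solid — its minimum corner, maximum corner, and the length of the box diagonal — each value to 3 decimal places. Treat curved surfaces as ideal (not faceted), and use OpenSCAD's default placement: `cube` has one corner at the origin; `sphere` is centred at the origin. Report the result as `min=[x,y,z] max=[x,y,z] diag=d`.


A = translate([11.7, -3.8, 12.1]) cube([19, 2.1, 19.1]) → bbox [11.7,-3.8,12.1] .. [30.7,-1.7,31.2]
B = sphere(r=8.2) → bbox [-8.2,-8.2,-8.2] .. [8.2,8.2,8.2]
lo = A.lo+B.lo = [11.7-8.2, -3.8-8.2, 12.1-8.2] = [3.500,-12.000,3.900]
hi = A.hi+B.hi = [30.7+8.2, -1.7+8.2, 31.2+8.2] = [38.900,6.500,39.400]
diag = √(35.4²+18.5²+35.5²) = √2855.66 = 53.438

min=[3.500,-12.000,3.900] max=[38.900,6.500,39.400] diag=53.438


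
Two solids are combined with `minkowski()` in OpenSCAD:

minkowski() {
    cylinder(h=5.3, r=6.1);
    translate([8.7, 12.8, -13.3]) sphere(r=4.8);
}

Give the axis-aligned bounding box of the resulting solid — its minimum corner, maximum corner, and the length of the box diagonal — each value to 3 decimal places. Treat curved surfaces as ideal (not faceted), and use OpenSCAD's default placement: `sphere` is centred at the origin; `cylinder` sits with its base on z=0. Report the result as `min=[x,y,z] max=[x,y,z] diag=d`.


A = translate([8.7, 12.8, -13.3]) sphere(r=4.8) → bbox [3.9,8,-18.1] .. [13.5,17.6,-8.5]
B = cylinder(h=5.3, r=6.1) → bbox [-6.1,-6.1,0] .. [6.1,6.1,5.3]
lo = A.lo+B.lo = [3.9-6.1, 8-6.1, -18.1+0] = [-2.200,1.900,-18.100]
hi = A.hi+B.hi = [13.5+6.1, 17.6+6.1, -8.5+5.3] = [19.600,23.700,-3.200]
diag = √(21.8²+21.8²+14.9²) = √1172.49 = 34.242

min=[-2.200,1.900,-18.100] max=[19.600,23.700,-3.200] diag=34.242


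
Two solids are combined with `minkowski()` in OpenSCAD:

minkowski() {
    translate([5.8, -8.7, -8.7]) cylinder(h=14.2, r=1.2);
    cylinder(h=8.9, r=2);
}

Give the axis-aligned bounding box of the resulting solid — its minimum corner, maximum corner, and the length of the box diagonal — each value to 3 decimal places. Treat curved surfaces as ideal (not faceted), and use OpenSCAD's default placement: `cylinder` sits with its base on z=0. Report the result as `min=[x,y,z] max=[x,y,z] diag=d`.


min=[2.600,-11.900,-8.700] max=[9.000,-5.500,14.400] diag=24.810

A = translate([5.8, -8.7, -8.7]) cylinder(h=14.2, r=1.2) → bbox [4.6,-9.9,-8.7] .. [7,-7.5,5.5]
B = cylinder(h=8.9, r=2) → bbox [-2,-2,0] .. [2,2,8.9]
lo = A.lo+B.lo = [4.6-2, -9.9-2, -8.7+0] = [2.600,-11.900,-8.700]
hi = A.hi+B.hi = [7+2, -7.5+2, 5.5+8.9] = [9.000,-5.500,14.400]
diag = √(6.4²+6.4²+23.1²) = √615.53 = 24.810


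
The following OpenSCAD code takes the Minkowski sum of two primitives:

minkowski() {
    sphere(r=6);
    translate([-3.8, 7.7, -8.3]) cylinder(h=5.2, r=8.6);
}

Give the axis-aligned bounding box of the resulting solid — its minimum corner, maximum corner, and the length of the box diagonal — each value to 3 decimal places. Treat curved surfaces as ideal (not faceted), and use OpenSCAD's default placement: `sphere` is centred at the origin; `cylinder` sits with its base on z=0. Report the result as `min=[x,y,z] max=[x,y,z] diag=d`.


A = translate([-3.8, 7.7, -8.3]) cylinder(h=5.2, r=8.6) → bbox [-12.4,-0.9,-8.3] .. [4.8,16.3,-3.1]
B = sphere(r=6) → bbox [-6,-6,-6] .. [6,6,6]
lo = A.lo+B.lo = [-12.4-6, -0.9-6, -8.3-6] = [-18.400,-6.900,-14.300]
hi = A.hi+B.hi = [4.8+6, 16.3+6, -3.1+6] = [10.800,22.300,2.900]
diag = √(29.2²+29.2²+17.2²) = √2001.12 = 44.734

min=[-18.400,-6.900,-14.300] max=[10.800,22.300,2.900] diag=44.734


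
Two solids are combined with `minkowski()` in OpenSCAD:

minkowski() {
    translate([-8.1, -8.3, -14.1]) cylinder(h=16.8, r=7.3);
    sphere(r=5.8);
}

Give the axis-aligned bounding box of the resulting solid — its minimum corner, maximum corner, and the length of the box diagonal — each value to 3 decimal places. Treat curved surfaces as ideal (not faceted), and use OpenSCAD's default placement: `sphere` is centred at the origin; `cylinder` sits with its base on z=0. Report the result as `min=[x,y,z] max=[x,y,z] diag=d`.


min=[-21.200,-21.400,-19.900] max=[5.000,4.800,8.500] diag=46.684

A = translate([-8.1, -8.3, -14.1]) cylinder(h=16.8, r=7.3) → bbox [-15.4,-15.6,-14.1] .. [-0.8,-1,2.7]
B = sphere(r=5.8) → bbox [-5.8,-5.8,-5.8] .. [5.8,5.8,5.8]
lo = A.lo+B.lo = [-15.4-5.8, -15.6-5.8, -14.1-5.8] = [-21.200,-21.400,-19.900]
hi = A.hi+B.hi = [-0.8+5.8, -1+5.8, 2.7+5.8] = [5.000,4.800,8.500]
diag = √(26.2²+26.2²+28.4²) = √2179.44 = 46.684


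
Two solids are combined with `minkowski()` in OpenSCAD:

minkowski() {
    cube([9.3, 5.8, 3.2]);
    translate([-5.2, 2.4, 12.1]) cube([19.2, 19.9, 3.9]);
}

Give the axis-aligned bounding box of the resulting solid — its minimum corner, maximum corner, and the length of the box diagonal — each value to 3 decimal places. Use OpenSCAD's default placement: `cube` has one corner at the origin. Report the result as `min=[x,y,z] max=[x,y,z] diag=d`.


A = translate([-5.2, 2.4, 12.1]) cube([19.2, 19.9, 3.9]) → bbox [-5.2,2.4,12.1] .. [14,22.3,16]
B = cube([9.3, 5.8, 3.2]) → bbox [0,0,0] .. [9.3,5.8,3.2]
lo = A.lo+B.lo = [-5.2+0, 2.4+0, 12.1+0] = [-5.200,2.400,12.100]
hi = A.hi+B.hi = [14+9.3, 22.3+5.8, 16+3.2] = [23.300,28.100,19.200]
diag = √(28.5²+25.7²+7.1²) = √1523.15 = 39.028

min=[-5.200,2.400,12.100] max=[23.300,28.100,19.200] diag=39.028


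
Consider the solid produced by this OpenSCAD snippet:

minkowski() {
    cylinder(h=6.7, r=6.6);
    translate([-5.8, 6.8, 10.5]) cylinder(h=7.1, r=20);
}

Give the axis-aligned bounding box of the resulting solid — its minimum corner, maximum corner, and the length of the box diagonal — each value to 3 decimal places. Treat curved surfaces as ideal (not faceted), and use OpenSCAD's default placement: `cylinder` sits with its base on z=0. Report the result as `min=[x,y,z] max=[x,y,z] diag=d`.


min=[-32.400,-19.800,10.500] max=[20.800,33.400,24.300] diag=76.491

A = translate([-5.8, 6.8, 10.5]) cylinder(h=7.1, r=20) → bbox [-25.8,-13.2,10.5] .. [14.2,26.8,17.6]
B = cylinder(h=6.7, r=6.6) → bbox [-6.6,-6.6,0] .. [6.6,6.6,6.7]
lo = A.lo+B.lo = [-25.8-6.6, -13.2-6.6, 10.5+0] = [-32.400,-19.800,10.500]
hi = A.hi+B.hi = [14.2+6.6, 26.8+6.6, 17.6+6.7] = [20.800,33.400,24.300]
diag = √(53.2²+53.2²+13.8²) = √5850.92 = 76.491


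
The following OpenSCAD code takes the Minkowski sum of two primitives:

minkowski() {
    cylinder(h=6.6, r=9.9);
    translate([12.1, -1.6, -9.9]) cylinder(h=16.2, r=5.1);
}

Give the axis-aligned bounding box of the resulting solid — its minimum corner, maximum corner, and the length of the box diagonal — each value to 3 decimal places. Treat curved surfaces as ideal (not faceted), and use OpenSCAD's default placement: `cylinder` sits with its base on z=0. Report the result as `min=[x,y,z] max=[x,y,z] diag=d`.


min=[-2.900,-16.600,-9.900] max=[27.100,13.400,12.900] diag=48.165

A = translate([12.1, -1.6, -9.9]) cylinder(h=16.2, r=5.1) → bbox [7,-6.7,-9.9] .. [17.2,3.5,6.3]
B = cylinder(h=6.6, r=9.9) → bbox [-9.9,-9.9,0] .. [9.9,9.9,6.6]
lo = A.lo+B.lo = [7-9.9, -6.7-9.9, -9.9+0] = [-2.900,-16.600,-9.900]
hi = A.hi+B.hi = [17.2+9.9, 3.5+9.9, 6.3+6.6] = [27.100,13.400,12.900]
diag = √(30²+30²+22.8²) = √2319.84 = 48.165


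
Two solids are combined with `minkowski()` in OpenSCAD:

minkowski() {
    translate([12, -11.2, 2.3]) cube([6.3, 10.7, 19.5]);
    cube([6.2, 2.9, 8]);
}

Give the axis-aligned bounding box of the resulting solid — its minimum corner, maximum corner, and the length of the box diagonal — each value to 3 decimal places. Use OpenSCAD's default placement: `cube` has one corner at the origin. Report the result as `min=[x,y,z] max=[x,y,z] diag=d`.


A = translate([12, -11.2, 2.3]) cube([6.3, 10.7, 19.5]) → bbox [12,-11.2,2.3] .. [18.3,-0.5,21.8]
B = cube([6.2, 2.9, 8]) → bbox [0,0,0] .. [6.2,2.9,8]
lo = A.lo+B.lo = [12+0, -11.2+0, 2.3+0] = [12.000,-11.200,2.300]
hi = A.hi+B.hi = [18.3+6.2, -0.5+2.9, 21.8+8] = [24.500,2.400,29.800]
diag = √(12.5²+13.6²+27.5²) = √1097.46 = 33.128

min=[12.000,-11.200,2.300] max=[24.500,2.400,29.800] diag=33.128


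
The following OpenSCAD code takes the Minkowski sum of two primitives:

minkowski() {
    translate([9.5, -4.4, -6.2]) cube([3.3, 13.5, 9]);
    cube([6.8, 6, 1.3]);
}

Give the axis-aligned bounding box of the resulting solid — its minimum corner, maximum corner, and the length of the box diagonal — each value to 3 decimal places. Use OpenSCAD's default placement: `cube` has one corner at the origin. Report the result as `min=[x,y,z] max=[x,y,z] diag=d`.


min=[9.500,-4.400,-6.200] max=[19.600,15.100,4.100] diag=24.256

A = translate([9.5, -4.4, -6.2]) cube([3.3, 13.5, 9]) → bbox [9.5,-4.4,-6.2] .. [12.8,9.1,2.8]
B = cube([6.8, 6, 1.3]) → bbox [0,0,0] .. [6.8,6,1.3]
lo = A.lo+B.lo = [9.5+0, -4.4+0, -6.2+0] = [9.500,-4.400,-6.200]
hi = A.hi+B.hi = [12.8+6.8, 9.1+6, 2.8+1.3] = [19.600,15.100,4.100]
diag = √(10.1²+19.5²+10.3²) = √588.35 = 24.256


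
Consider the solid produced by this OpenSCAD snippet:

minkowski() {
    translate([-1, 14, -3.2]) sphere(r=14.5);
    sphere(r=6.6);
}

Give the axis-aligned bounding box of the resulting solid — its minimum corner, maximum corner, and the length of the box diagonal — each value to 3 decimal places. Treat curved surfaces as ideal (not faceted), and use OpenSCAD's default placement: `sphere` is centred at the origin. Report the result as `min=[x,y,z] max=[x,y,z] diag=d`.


min=[-22.100,-7.100,-24.300] max=[20.100,35.100,17.900] diag=73.093

A = translate([-1, 14, -3.2]) sphere(r=14.5) → bbox [-15.5,-0.5,-17.7] .. [13.5,28.5,11.3]
B = sphere(r=6.6) → bbox [-6.6,-6.6,-6.6] .. [6.6,6.6,6.6]
lo = A.lo+B.lo = [-15.5-6.6, -0.5-6.6, -17.7-6.6] = [-22.100,-7.100,-24.300]
hi = A.hi+B.hi = [13.5+6.6, 28.5+6.6, 11.3+6.6] = [20.100,35.100,17.900]
diag = √(42.2²+42.2²+42.2²) = √5342.52 = 73.093


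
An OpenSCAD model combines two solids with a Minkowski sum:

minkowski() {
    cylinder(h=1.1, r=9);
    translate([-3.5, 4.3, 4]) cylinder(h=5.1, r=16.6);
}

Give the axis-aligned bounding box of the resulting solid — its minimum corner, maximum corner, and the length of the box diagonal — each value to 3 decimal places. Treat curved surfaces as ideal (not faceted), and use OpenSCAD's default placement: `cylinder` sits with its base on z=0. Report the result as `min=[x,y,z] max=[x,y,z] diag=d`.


min=[-29.100,-21.300,4.000] max=[22.100,29.900,10.200] diag=72.673

A = translate([-3.5, 4.3, 4]) cylinder(h=5.1, r=16.6) → bbox [-20.1,-12.3,4] .. [13.1,20.9,9.1]
B = cylinder(h=1.1, r=9) → bbox [-9,-9,0] .. [9,9,1.1]
lo = A.lo+B.lo = [-20.1-9, -12.3-9, 4+0] = [-29.100,-21.300,4.000]
hi = A.hi+B.hi = [13.1+9, 20.9+9, 9.1+1.1] = [22.100,29.900,10.200]
diag = √(51.2²+51.2²+6.2²) = √5281.32 = 72.673


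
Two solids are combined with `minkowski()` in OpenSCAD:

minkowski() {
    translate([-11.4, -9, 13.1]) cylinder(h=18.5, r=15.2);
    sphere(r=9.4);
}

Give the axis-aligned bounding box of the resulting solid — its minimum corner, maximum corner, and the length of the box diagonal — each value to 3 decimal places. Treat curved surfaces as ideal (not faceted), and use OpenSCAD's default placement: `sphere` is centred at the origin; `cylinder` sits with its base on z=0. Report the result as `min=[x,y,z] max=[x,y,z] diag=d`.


min=[-36.000,-33.600,3.700] max=[13.200,15.600,41.000] diag=78.947

A = translate([-11.4, -9, 13.1]) cylinder(h=18.5, r=15.2) → bbox [-26.6,-24.2,13.1] .. [3.8,6.2,31.6]
B = sphere(r=9.4) → bbox [-9.4,-9.4,-9.4] .. [9.4,9.4,9.4]
lo = A.lo+B.lo = [-26.6-9.4, -24.2-9.4, 13.1-9.4] = [-36.000,-33.600,3.700]
hi = A.hi+B.hi = [3.8+9.4, 6.2+9.4, 31.6+9.4] = [13.200,15.600,41.000]
diag = √(49.2²+49.2²+37.3²) = √6232.57 = 78.947


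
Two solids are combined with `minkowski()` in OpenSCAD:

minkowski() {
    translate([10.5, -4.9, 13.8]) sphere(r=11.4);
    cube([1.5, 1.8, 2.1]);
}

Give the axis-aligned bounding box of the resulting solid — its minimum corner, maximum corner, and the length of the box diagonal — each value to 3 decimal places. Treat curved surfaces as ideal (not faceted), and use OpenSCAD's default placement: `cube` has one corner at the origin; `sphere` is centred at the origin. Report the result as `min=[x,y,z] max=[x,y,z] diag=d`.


A = translate([10.5, -4.9, 13.8]) sphere(r=11.4) → bbox [-0.9,-16.3,2.4] .. [21.9,6.5,25.2]
B = cube([1.5, 1.8, 2.1]) → bbox [0,0,0] .. [1.5,1.8,2.1]
lo = A.lo+B.lo = [-0.9+0, -16.3+0, 2.4+0] = [-0.900,-16.300,2.400]
hi = A.hi+B.hi = [21.9+1.5, 6.5+1.8, 25.2+2.1] = [23.400,8.300,27.300]
diag = √(24.3²+24.6²+24.9²) = √1815.66 = 42.611

min=[-0.900,-16.300,2.400] max=[23.400,8.300,27.300] diag=42.611


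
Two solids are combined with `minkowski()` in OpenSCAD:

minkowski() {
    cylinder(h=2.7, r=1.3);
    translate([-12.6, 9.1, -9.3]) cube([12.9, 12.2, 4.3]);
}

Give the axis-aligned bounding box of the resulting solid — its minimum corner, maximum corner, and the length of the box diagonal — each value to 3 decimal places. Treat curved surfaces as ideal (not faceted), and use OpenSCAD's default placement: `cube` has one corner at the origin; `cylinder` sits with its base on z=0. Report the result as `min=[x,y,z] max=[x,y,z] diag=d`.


min=[-13.900,7.800,-9.300] max=[1.600,22.600,-2.300] diag=22.545

A = translate([-12.6, 9.1, -9.3]) cube([12.9, 12.2, 4.3]) → bbox [-12.6,9.1,-9.3] .. [0.3,21.3,-5]
B = cylinder(h=2.7, r=1.3) → bbox [-1.3,-1.3,0] .. [1.3,1.3,2.7]
lo = A.lo+B.lo = [-12.6-1.3, 9.1-1.3, -9.3+0] = [-13.900,7.800,-9.300]
hi = A.hi+B.hi = [0.3+1.3, 21.3+1.3, -5+2.7] = [1.600,22.600,-2.300]
diag = √(15.5²+14.8²+7²) = √508.29 = 22.545


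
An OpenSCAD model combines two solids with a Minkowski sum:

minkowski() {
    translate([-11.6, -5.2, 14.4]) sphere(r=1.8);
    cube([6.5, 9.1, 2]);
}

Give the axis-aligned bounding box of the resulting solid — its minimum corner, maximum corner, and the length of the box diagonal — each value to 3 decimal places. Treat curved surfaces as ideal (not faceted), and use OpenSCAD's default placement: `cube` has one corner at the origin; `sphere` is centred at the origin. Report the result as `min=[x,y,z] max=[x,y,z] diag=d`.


min=[-13.400,-7.000,12.600] max=[-3.300,5.700,18.200] diag=17.166

A = translate([-11.6, -5.2, 14.4]) sphere(r=1.8) → bbox [-13.4,-7,12.6] .. [-9.8,-3.4,16.2]
B = cube([6.5, 9.1, 2]) → bbox [0,0,0] .. [6.5,9.1,2]
lo = A.lo+B.lo = [-13.4+0, -7+0, 12.6+0] = [-13.400,-7.000,12.600]
hi = A.hi+B.hi = [-9.8+6.5, -3.4+9.1, 16.2+2] = [-3.300,5.700,18.200]
diag = √(10.1²+12.7²+5.6²) = √294.66 = 17.166


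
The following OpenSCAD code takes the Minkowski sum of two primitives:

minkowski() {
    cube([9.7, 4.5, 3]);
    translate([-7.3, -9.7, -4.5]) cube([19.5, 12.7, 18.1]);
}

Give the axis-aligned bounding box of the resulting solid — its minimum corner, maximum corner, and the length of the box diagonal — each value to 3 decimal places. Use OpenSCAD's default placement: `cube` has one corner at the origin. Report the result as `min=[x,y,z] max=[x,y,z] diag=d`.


A = translate([-7.3, -9.7, -4.5]) cube([19.5, 12.7, 18.1]) → bbox [-7.3,-9.7,-4.5] .. [12.2,3,13.6]
B = cube([9.7, 4.5, 3]) → bbox [0,0,0] .. [9.7,4.5,3]
lo = A.lo+B.lo = [-7.3+0, -9.7+0, -4.5+0] = [-7.300,-9.700,-4.500]
hi = A.hi+B.hi = [12.2+9.7, 3+4.5, 13.6+3] = [21.900,7.500,16.600]
diag = √(29.2²+17.2²+21.1²) = √1593.69 = 39.921

min=[-7.300,-9.700,-4.500] max=[21.900,7.500,16.600] diag=39.921


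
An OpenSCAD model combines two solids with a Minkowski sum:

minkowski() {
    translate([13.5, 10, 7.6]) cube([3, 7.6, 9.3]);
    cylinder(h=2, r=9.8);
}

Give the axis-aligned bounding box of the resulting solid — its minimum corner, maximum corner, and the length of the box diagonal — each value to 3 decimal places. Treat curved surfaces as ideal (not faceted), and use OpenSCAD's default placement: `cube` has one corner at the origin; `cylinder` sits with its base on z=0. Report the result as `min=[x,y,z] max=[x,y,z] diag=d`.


A = translate([13.5, 10, 7.6]) cube([3, 7.6, 9.3]) → bbox [13.5,10,7.6] .. [16.5,17.6,16.9]
B = cylinder(h=2, r=9.8) → bbox [-9.8,-9.8,0] .. [9.8,9.8,2]
lo = A.lo+B.lo = [13.5-9.8, 10-9.8, 7.6+0] = [3.700,0.200,7.600]
hi = A.hi+B.hi = [16.5+9.8, 17.6+9.8, 16.9+2] = [26.300,27.400,18.900]
diag = √(22.6²+27.2²+11.3²) = √1378.29 = 37.125

min=[3.700,0.200,7.600] max=[26.300,27.400,18.900] diag=37.125


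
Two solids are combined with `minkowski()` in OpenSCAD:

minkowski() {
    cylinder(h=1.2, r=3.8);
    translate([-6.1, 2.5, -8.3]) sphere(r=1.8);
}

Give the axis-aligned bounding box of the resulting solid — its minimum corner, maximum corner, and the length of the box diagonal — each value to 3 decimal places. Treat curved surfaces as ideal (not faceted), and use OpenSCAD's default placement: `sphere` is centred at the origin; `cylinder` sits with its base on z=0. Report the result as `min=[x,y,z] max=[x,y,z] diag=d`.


A = translate([-6.1, 2.5, -8.3]) sphere(r=1.8) → bbox [-7.9,0.7,-10.1] .. [-4.3,4.3,-6.5]
B = cylinder(h=1.2, r=3.8) → bbox [-3.8,-3.8,0] .. [3.8,3.8,1.2]
lo = A.lo+B.lo = [-7.9-3.8, 0.7-3.8, -10.1+0] = [-11.700,-3.100,-10.100]
hi = A.hi+B.hi = [-4.3+3.8, 4.3+3.8, -6.5+1.2] = [-0.500,8.100,-5.300]
diag = √(11.2²+11.2²+4.8²) = √273.92 = 16.551

min=[-11.700,-3.100,-10.100] max=[-0.500,8.100,-5.300] diag=16.551
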